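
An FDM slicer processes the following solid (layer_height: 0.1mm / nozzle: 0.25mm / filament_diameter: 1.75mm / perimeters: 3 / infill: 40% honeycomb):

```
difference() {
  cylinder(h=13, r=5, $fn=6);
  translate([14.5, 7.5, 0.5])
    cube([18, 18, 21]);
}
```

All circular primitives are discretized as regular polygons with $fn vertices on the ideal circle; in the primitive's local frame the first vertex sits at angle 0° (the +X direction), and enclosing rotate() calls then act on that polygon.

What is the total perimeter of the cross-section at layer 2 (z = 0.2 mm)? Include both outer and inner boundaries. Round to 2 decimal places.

30.00 mm

At z = 0.2 mm: the cylinder: section is a regular 6-gon, circumradius r=5 (perimeter = 2·6·5.000·sin(180°/6) = 30.00 mm); the cube at (14.5, 7.5) is not intersected at this z (z outside [0.5, 21.5]); Subtracting the remaining from the first: none of the subtracted shapes is present at this height, so the r=5 cylinder is unchanged — boundary = 30.00 mm. Overall, the cross-section is a single solid region. Total boundary length (outer) = 30.00 mm.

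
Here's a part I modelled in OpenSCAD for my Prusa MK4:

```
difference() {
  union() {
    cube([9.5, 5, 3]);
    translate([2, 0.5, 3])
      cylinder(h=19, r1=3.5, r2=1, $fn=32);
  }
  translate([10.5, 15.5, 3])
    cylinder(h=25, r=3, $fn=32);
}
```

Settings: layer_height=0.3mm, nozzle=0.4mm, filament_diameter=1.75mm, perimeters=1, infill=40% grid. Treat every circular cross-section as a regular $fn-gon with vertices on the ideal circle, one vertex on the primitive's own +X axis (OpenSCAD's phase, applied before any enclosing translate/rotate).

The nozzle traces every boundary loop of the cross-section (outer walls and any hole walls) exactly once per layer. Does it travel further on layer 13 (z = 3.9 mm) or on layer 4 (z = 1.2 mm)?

Layer 13 (z = 3.9): the cube is absent (z outside [0, 3]); the cone at (2, 0.5) contributes a regular 32-gon of circumradius 3.382 (interpolated between r1=3.5 and r2=1 at t=0.047) (perimeter = 2·32·3.382·sin(180°/32) = 21.21 mm); Taking the union: only the cone at (2, 0.5) is present, so the union is just that shape — boundary = 21.21 mm; the cylinder at (10.5, 15.5): section is a regular 32-gon, circumradius r=3 (perimeter = 2·32·3.000·sin(180°/32) = 18.82 mm); Subtracting the remaining from the first: starting from the result so far, the r=3 cylinder at (10.5, 15.5) misses the remaining region (no effect) — boundary = 21.21 mm. So its perimeter = 21.21 mm. Layer 4 (z = 1.2): the cube is present — its section is the full 9.5×5 rectangle (perimeter 29.00 mm); the cone at (2, 0.5) does not reach this height (z outside [3, 22]); Taking the union: only the 9.5×5 cube is present, so the union is just that shape — boundary = 29.00 mm; the cylinder at (10.5, 15.5) does not reach this height (z outside [3, 28]); Taking the first minus the rest: none of the subtracted shapes is present at this height, so the result so far is unchanged — boundary = 29.00 mm. So its perimeter = 29.00 mm. Layer 4 is larger (29.00 vs 21.21 mm).

layer 4 (z = 1.2 mm)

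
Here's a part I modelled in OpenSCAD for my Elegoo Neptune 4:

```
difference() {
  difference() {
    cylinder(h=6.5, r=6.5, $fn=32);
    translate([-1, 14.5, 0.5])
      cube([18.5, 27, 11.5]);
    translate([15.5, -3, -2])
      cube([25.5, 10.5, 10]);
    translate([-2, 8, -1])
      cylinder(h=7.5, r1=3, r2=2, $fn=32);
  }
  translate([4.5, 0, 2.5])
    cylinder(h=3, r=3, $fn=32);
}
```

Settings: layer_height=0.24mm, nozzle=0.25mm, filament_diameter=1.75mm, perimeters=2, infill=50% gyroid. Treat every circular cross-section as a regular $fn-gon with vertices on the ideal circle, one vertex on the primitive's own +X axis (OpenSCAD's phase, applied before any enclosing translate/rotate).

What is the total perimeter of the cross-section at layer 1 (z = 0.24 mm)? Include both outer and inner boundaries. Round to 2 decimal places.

41.10 mm

At z = 0.24 mm: the cylinder: section is a regular 32-gon, circumradius r=6.5 (perimeter = 2·32·6.500·sin(180°/32) = 40.78 mm); the cube at (-1, 14.5) is absent (z outside [0.5, 12]); the 25.5×10.5 cube at (15.5, -3) contributes its full rectangle (perimeter 72.00 mm); the cone at (-2, 8): at t=0.165 of its height the radius interpolates to r₁+(r₂−r₁)t = 2.835, giving a regular 32-gon of that circumradius (perimeter = 2·32·2.835·sin(180°/32) = 17.78 mm); After the difference (first − rest): starting from the r=6.5 cylinder, the 25.5×10.5 cube at (15.5, -3) misses the remaining region (no effect); the cone at (-2, 8) partially overlaps it — only the 2.79 mm² overlap (of its 25.08 mm²) is removed, clipping the outline — boundary = 41.10 mm; the cylinder at (4.5, 0) is not intersected at this z (z outside [2.5, 5.5]); Taking the first minus the rest: none of the subtracted shapes is present at this height, so that combined region is unchanged — boundary = 41.10 mm. Overall, the cross-section is a single solid region. Total boundary length (outer) = 41.10 mm.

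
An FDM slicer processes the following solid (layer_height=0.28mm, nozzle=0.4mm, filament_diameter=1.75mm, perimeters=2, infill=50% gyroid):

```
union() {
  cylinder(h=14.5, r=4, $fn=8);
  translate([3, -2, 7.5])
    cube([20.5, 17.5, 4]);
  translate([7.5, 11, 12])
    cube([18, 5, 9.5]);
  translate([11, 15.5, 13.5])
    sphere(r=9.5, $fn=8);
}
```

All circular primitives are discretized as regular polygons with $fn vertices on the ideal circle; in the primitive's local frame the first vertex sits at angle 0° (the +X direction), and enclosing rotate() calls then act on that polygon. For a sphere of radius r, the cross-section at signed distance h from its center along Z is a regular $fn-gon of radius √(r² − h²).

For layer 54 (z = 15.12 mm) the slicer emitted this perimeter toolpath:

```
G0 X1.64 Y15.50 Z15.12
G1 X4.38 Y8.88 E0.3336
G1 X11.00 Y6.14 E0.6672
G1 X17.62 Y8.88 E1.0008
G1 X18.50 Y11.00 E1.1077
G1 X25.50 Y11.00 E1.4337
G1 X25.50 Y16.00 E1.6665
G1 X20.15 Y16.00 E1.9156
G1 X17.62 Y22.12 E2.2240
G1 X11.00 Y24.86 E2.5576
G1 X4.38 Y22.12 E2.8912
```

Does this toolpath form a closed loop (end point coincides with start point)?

Start point (G0): (1.64, 15.50). End point (last G1): the path does not return to the start — open.

no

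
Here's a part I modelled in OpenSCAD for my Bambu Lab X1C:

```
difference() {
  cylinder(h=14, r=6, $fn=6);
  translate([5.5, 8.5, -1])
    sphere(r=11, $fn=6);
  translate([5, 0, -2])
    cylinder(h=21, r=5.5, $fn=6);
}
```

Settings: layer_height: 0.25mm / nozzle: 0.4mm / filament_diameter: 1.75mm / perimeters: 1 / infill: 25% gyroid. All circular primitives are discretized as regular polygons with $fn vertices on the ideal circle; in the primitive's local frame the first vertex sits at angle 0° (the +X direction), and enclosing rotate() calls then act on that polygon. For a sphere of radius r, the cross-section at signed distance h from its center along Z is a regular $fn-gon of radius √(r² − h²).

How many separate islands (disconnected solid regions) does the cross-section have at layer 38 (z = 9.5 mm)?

1

At z = 9.5 mm: the r=6 cylinder gives a regular 6-gon of circumradius 6 (constant along its height); the r=11 sphere at (5.5, 8.5) contributes a regular 6-gon of circumradius √(11²−10.5²) = 3.279; the r=5.5 cylinder at (5, 0) gives a regular 6-gon of circumradius 5.5 (constant along its height); After the difference (first − rest): starting from the r=6 cylinder, the r=11 sphere at (5.5, 8.5) misses the remaining region (no effect); the r=5.5 cylinder at (5, 0) partially overlaps it — only the 35.72 mm² overlap (of its 78.59 mm²) is removed, clipping the outline — 1 connected region. Overall, the cross-section is a single solid region. Island count = 1.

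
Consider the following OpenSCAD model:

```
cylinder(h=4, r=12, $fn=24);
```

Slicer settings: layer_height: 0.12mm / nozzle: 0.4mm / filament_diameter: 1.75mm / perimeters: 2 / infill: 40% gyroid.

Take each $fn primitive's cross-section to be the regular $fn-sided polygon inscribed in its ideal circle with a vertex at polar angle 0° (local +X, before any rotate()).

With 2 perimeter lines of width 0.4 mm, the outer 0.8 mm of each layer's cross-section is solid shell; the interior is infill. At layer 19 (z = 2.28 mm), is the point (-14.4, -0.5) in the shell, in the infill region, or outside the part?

outside

At z = 2.28 mm: the r=12 cylinder gives a regular 24-gon of circumradius 12 (constant along its height). Overall, the cross-section is a single solid region. The nearest boundary edge runs (-12.00, 0.00)→(-11.59, -3.11); distance from the point to it = 2.44 mm. The point is not inside any of the regions above, so it lies outside the cross-section (2.44 mm from the nearest boundary).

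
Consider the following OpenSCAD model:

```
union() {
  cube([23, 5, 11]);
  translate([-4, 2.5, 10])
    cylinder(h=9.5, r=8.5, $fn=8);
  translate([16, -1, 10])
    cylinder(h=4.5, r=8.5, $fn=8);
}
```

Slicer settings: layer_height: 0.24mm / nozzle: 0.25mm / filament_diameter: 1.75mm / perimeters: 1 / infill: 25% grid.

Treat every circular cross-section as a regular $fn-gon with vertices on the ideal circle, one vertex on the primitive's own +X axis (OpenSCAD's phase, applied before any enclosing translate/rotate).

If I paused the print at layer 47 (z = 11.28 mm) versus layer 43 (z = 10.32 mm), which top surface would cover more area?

Layer 47 (z = 11.28): the cube is absent (z outside [0, 11]); the cylinder at (-4, 2.5): section is a regular 8-gon, circumradius r=8.5 (area = (8/2)·8.500²·sin(360°/8) = 204.35 mm²); the r=8.5 cylinder at (16, -1) gives a regular 8-gon of circumradius 8.5 (constant along its height) (area = (8/2)·8.500²·sin(360°/8) = 204.35 mm²); Taking the union: the 2 present regions are separate (no shared area or edge), so areas and boundary lengths simply add and each stays a separate island — area = 408.71 mm². So its area = 408.71 mm². Layer 43 (z = 10.32): the 23×5 cube contributes its full rectangle (area 115.00 mm²); the cylinder at (-4, 2.5): section is a regular 8-gon, circumradius r=8.5 (area = (8/2)·8.500²·sin(360°/8) = 204.35 mm²); the cylinder at (16, -1): section is a regular 8-gon, circumradius r=8.5 (area = (8/2)·8.500²·sin(360°/8) = 204.35 mm²); Combining (union): the regions partially overlap — summed areas 523.71 mm² minus the doubly-counted overlap 88.99 mm² gives 434.72 mm² — area = 434.72 mm². So its area = 434.72 mm². Layer 43 is larger (434.72 vs 408.71 mm²).

layer 43 (z = 10.32 mm)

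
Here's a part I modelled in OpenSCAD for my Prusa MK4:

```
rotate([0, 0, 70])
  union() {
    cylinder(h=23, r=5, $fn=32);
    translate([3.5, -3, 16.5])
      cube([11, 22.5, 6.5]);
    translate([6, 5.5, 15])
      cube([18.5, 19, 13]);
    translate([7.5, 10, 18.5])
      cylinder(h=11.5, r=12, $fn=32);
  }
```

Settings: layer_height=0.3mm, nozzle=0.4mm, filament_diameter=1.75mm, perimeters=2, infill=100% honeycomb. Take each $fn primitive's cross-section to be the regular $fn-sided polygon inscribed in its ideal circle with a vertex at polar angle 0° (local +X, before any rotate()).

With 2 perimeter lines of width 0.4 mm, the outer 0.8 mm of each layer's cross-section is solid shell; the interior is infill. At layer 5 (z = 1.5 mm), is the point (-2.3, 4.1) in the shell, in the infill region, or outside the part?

shell

At z = 1.5 mm: the r=5 cylinder contributes a regular 32-gon of circumradius 5; the cube at (3.5, -3) is absent (z outside [16.5, 23]); the cube at (6, 5.5) is not intersected at this z (z outside [15, 28]); the cylinder at (7.5, 10) is not intersected at this z (z outside [18.5, 30]); Taking the union: only the r=5 cylinder is present, so the union is just that shape — 1 connected region; (whole slice rotated 70° about Z — lengths, areas and connectivity unchanged). Overall, the cross-section is a single solid region. Undo the 70° rotation: the query point maps to (3.066, 3.564) in the un-rotated model frame. The nearest boundary edge runs (3.54, 3.54)→(2.78, 4.16); distance from the point to it = 0.28 mm. The point is inside the cross-section, 0.28 mm from the nearest boundary — within the 0.8 mm shell band (2 × 0.4).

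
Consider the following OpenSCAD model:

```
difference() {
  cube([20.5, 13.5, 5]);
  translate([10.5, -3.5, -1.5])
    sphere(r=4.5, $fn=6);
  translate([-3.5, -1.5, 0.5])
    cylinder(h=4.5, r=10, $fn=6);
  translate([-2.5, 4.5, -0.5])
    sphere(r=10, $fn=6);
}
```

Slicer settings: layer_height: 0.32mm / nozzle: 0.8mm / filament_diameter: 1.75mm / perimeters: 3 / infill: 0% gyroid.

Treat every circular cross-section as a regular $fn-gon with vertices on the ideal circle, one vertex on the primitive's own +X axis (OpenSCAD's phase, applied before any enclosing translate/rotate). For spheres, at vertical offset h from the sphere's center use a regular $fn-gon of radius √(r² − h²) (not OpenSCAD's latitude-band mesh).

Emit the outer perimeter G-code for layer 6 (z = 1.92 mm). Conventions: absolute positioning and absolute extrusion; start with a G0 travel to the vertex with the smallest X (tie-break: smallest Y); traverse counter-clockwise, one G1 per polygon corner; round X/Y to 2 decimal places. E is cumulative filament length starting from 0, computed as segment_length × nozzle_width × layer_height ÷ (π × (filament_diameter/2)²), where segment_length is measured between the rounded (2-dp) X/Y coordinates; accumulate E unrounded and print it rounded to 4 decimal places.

At z = 1.92 mm: the cube is present — its section is the full 20.5×13.5 rectangle; the sphere at (10.5, -3.5): section is a regular 6-gon, circumradius = √(r²−h²) = √(4.5²−3.42²) = 2.925; the cylinder at (-3.5, -1.5): section is a regular 6-gon, circumradius r=10; the r=10 sphere at (-2.5, 4.5) slices to a regular 6-gon of circumradius 9.703 (√(r²−h²) with h=2.42 from center); Subtracting the remaining from the first: starting from the 20.5×13.5 cube, the r=4.5 sphere at (10.5, -3.5) misses the remaining region (no effect); the r=10 cylinder at (-3.5, -1.5) partially overlaps it — only the 25.54 mm² overlap (of its 259.81 mm²) is removed, clipping the outline; the r=10 sphere at (-2.5, 4.5) partially overlaps it — only the 41.63 mm² overlap (of its 244.59 mm²) is removed, clipping the outline — 1 connected region. The outline is a single polygon with 8 vertices. Extrusion per mm of travel: 0.8 × 0.32 / (π × 0.875²) = 0.106432. Accumulating E over each segment gives final E = 7.1003.

G0 X0.00 Y12.90 Z1.92
G1 X2.35 Y12.90 E0.2501
G1 X7.20 Y4.50 E1.2825
G1 X5.12 Y0.89 E1.7259
G1 X5.63 Y0.00 E1.8351
G1 X20.50 Y0.00 E3.4177
G1 X20.50 Y13.50 E4.8546
G1 X0.00 Y13.50 E7.0364
G1 X0.00 Y12.90 E7.1003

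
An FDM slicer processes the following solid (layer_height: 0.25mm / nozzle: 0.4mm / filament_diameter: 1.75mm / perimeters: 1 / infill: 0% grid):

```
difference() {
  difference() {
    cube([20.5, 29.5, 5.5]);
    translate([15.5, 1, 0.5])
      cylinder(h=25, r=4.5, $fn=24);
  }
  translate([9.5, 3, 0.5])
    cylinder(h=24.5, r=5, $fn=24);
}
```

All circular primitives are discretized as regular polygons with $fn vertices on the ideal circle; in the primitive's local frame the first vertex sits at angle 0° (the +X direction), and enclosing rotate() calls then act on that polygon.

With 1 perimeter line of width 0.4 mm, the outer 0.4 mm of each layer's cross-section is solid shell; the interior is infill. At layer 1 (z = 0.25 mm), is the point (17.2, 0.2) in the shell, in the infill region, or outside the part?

At z = 0.25 mm: the cube (footprint 20.5×29.5) is included at this height; the cylinder at (15.5, 1) is not intersected at this z (z outside [0.5, 25.5]); Subtracting the remaining from the first: none of the subtracted shapes is present at this height, so the 20.5×29.5 cube is unchanged — 1 connected region; the cylinder at (9.5, 3) is absent (z outside [0.5, 25]); Taking the first minus the rest: none of the subtracted shapes is present at this height, so the result so far is unchanged — 1 connected region. Overall, the cross-section is a single solid region. The nearest boundary edge runs (0.00, 0.00)→(20.50, 0.00); distance from the point to it = 0.20 mm. The point is inside the cross-section, 0.20 mm from the nearest boundary — within the 0.4 mm shell band (1 × 0.4).

shell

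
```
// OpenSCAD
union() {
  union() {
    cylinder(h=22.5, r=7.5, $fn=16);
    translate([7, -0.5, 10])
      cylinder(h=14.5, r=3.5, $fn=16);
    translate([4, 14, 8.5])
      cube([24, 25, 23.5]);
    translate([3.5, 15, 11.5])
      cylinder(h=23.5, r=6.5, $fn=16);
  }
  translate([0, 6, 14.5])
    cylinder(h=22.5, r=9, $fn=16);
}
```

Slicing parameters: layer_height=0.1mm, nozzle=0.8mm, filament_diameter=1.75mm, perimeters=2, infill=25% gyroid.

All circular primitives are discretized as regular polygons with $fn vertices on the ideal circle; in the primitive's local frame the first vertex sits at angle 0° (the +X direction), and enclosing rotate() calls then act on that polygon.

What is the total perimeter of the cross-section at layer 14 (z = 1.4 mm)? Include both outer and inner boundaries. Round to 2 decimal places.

46.82 mm

At z = 1.4 mm: the r=7.5 cylinder contributes a regular 16-gon of circumradius 7.5 (perimeter = 2·16·7.500·sin(180°/16) = 46.82 mm); the cylinder at (7, -0.5) is not intersected at this z (z outside [10, 24.5]); the cube at (4, 14) does not reach this height (z outside [8.5, 32]); the cylinder at (3.5, 15) is absent (z outside [11.5, 35]); Merging all regions: only the r=7.5 cylinder is present, so the union is just that shape — boundary = 46.82 mm; the cylinder at (0, 6) does not reach this height (z outside [14.5, 37]); Combining (union): only the result so far is present, so the union is just that shape — boundary = 46.82 mm. Overall, the cross-section is a single solid region. Total boundary length (outer) = 46.82 mm.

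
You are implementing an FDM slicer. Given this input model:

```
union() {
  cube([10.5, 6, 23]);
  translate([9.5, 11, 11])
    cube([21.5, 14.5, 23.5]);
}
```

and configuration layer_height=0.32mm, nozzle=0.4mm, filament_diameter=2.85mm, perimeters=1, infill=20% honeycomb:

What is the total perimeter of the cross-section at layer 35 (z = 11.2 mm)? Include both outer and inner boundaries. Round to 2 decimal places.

At z = 11.2 mm: the cube is present — its section is the full 10.5×6 rectangle (perimeter 33.00 mm); the 21.5×14.5 cube at (9.5, 11) contributes its full rectangle (perimeter 72.00 mm); Taking the union: the 2 present regions are separate (no shared area or edge), so areas and boundary lengths simply add and each stays a separate island — boundary = 105.00 mm. Overall, the cross-section has 2 separate islands. Total boundary length (outer) = 105.00 mm.

105.00 mm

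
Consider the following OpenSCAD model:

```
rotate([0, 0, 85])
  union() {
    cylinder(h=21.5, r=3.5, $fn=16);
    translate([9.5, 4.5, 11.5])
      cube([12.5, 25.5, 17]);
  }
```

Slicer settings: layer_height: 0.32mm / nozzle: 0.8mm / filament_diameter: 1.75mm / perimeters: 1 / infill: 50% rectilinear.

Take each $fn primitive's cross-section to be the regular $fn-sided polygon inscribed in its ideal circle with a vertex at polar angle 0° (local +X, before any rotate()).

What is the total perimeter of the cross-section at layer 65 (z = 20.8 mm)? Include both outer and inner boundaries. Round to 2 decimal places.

At z = 20.8 mm: the r=3.5 cylinder contributes a regular 16-gon of circumradius 3.5 (perimeter = 2·16·3.500·sin(180°/16) = 21.85 mm); the cube at (9.5, 4.5) is present — its section is the full 12.5×25.5 rectangle (perimeter 76.00 mm); Combining (union): the 2 present regions are separate (no shared area or edge), so areas and boundary lengths simply add and each stays a separate island — boundary = 97.85 mm; (rotated 85° about Z; rotation is an isometry so areas/perimeters/island counts are preserved). Overall, the cross-section has 2 separate islands. Total boundary length (outer) = 97.85 mm.

97.85 mm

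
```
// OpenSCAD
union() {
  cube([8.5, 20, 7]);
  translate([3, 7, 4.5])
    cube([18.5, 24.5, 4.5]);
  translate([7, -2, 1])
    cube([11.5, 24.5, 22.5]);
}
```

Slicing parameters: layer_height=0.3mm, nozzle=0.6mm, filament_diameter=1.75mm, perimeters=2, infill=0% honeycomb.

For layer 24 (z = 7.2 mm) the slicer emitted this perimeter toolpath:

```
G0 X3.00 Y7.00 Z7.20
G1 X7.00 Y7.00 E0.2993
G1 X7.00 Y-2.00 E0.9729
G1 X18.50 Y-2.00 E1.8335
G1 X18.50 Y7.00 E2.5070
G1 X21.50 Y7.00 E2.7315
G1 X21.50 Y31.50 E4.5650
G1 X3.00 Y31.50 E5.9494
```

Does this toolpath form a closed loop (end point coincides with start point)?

no

Start point (G0): (3.00, 7.00). End point (last G1): the path does not return to the start — open.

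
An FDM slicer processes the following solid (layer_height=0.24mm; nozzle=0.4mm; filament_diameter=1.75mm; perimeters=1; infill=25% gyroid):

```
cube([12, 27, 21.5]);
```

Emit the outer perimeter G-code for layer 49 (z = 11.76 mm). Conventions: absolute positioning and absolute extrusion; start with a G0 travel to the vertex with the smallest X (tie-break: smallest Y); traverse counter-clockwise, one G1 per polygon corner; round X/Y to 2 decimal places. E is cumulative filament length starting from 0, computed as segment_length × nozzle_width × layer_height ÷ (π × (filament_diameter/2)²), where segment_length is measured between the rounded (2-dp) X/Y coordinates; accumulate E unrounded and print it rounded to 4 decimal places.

G0 X0.00 Y0.00 Z11.76
G1 X12.00 Y0.00 E0.4789
G1 X12.00 Y27.00 E1.5566
G1 X0.00 Y27.00 E2.0355
G1 X0.00 Y0.00 E3.1131

At z = 11.76 mm: the cube is present — its section is the full 12×27 rectangle. The outline is a single polygon with 4 vertices. Extrusion per mm of travel: 0.4 × 0.24 / (π × 0.875²) = 0.039912. Accumulating E over each segment gives final E = 3.1131.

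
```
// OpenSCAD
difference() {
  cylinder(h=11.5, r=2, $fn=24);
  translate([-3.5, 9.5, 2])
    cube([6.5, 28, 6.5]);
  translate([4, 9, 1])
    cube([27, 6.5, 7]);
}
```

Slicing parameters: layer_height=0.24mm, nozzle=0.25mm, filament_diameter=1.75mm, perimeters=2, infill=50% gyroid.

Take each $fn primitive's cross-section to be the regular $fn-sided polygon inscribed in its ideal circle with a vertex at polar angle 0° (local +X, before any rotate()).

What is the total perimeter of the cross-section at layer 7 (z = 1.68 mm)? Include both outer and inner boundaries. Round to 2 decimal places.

12.53 mm

At z = 1.68 mm: the r=2 cylinder gives a regular 24-gon of circumradius 2 (constant along its height) (perimeter = 2·24·2.000·sin(180°/24) = 12.53 mm); the cube at (-3.5, 9.5) is not intersected at this z (z outside [2, 8.5]); the cube at (4, 9) is present — its section is the full 27×6.5 rectangle (perimeter 67.00 mm); Subtracting the remaining from the first: starting from the r=2 cylinder, the 27×6.5 cube at (4, 9) misses the remaining region (no effect) — boundary = 12.53 mm. Overall, the cross-section is a single solid region. Total boundary length (outer) = 12.53 mm.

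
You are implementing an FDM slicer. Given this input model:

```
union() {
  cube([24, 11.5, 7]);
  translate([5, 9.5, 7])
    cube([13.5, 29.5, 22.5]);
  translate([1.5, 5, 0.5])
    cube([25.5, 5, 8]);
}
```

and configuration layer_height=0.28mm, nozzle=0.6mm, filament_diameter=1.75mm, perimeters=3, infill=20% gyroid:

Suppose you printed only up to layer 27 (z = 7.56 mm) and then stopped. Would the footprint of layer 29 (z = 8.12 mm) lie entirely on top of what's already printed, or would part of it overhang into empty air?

entirely on top

Compare the two slices. At z = 7.56: the cube does not reach this height (z outside [0, 7]); the cube at (5, 9.5) (footprint 13.5×29.5) is included at this height (area 398.25 mm²); the cube at (1.5, 5) (footprint 25.5×5) is included at this height (area 127.50 mm²); Merging all regions: the regions partially overlap — summed areas 525.75 mm² minus the doubly-counted overlap 6.75 mm² gives 519.00 mm² — area = 519.00 mm². At z = 8.12: the cube is absent (z outside [0, 7]); the 13.5×29.5 cube at (5, 9.5) contributes its full rectangle (area 398.25 mm²); the cube at (1.5, 5) (footprint 25.5×5) is included at this height (area 127.50 mm²); Combining (union): the regions partially overlap — summed areas 525.75 mm² minus the doubly-counted overlap 6.75 mm² gives 519.00 mm² — area = 519.00 mm². Checking containment: the cross-section at z = 8.12 is a subset of the cross-section at z = 7.56.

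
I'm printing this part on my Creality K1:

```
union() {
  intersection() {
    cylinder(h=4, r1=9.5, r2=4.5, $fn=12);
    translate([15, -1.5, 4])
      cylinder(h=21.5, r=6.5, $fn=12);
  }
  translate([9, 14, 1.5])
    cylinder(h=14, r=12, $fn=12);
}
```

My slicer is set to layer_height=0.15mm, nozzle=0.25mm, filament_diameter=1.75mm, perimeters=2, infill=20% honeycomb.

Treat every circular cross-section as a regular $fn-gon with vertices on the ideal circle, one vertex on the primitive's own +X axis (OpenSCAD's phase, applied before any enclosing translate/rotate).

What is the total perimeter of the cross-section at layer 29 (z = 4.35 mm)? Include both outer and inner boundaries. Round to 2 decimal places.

74.54 mm

At z = 4.35 mm: the cone is not intersected at this z (z outside [0, 4]); the cylinder at (15, -1.5): section is a regular 12-gon, circumradius r=6.5 (perimeter = 2·12·6.500·sin(180°/12) = 40.38 mm); Taking the intersection: at least one operand is absent at this height, so nothing remains; the r=12 cylinder at (9, 14) contributes a regular 12-gon of circumradius 12 (perimeter = 2·12·12.000·sin(180°/12) = 74.54 mm); Combining (union): only the r=12 cylinder at (9, 14) is present, so the union is just that shape — boundary = 74.54 mm. Overall, the cross-section is a single solid region. Total boundary length (outer) = 74.54 mm.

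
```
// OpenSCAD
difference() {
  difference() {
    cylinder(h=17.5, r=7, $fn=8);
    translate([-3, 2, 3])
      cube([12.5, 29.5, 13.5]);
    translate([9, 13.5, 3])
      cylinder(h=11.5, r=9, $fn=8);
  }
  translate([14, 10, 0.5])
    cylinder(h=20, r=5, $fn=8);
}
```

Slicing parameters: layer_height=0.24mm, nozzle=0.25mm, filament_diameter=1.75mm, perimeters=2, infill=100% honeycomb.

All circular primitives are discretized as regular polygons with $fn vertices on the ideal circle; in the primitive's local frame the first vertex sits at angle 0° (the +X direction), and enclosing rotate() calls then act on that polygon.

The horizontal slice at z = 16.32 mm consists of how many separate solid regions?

At z = 16.32 mm: the cylinder: section is a regular 8-gon, circumradius r=7; the cube at (-3, 2) is present — its section is the full 12.5×29.5 rectangle; the cylinder at (9, 13.5) does not reach this height (z outside [3, 14.5]); After the difference (first − rest): starting from the r=7 cylinder, the 12.5×29.5 cube at (-3, 2) partially overlaps it — only the 34.61 mm² overlap (of its 368.75 mm²) is removed, clipping the outline — 1 connected region; the r=5 cylinder at (14, 10) gives a regular 8-gon of circumradius 5 (constant along its height); After the difference (first − rest): starting from the result so far, the r=5 cylinder at (14, 10) misses the remaining region (no effect) — 1 connected region. The result has 1 disconnected region.

1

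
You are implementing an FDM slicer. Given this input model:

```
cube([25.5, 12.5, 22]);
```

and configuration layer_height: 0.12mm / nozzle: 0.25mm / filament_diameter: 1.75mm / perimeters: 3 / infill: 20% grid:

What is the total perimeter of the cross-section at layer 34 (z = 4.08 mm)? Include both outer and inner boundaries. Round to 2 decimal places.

76.00 mm

At z = 4.08 mm: the cube (footprint 25.5×12.5) is included at this height (perimeter 76.00 mm). Overall, the cross-section is a single solid region. Total boundary length (outer) = 76.00 mm.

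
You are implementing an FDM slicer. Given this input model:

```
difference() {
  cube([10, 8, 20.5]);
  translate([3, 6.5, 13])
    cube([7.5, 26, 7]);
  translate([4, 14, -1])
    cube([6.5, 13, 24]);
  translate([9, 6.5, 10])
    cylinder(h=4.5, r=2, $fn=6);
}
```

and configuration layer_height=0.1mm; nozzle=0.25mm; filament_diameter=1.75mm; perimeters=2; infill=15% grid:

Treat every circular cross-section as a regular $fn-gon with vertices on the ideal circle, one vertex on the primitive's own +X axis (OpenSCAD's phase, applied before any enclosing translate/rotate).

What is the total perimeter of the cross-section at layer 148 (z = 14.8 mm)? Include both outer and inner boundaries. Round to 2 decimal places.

36.00 mm

At z = 14.8 mm: the cube (footprint 10×8) is included at this height (perimeter 36.00 mm); the cube at (3, 6.5) (footprint 7.5×26) is included at this height (perimeter 67.00 mm); the cube at (4, 14) is present — its section is the full 6.5×13 rectangle (perimeter 39.00 mm); the cylinder at (9, 6.5) is not intersected at this z (z outside [10, 14.5]); Subtracting the remaining from the first: starting from the 10×8 cube, the 7.5×26 cube at (3, 6.5) partially overlaps it — only the 10.50 mm² overlap (of its 195.00 mm²) is removed, clipping the outline; the 6.5×13 cube at (4, 14) misses the remaining region (no effect) — boundary = 36.00 mm. Overall, the cross-section is a single solid region. Total boundary length (outer) = 36.00 mm.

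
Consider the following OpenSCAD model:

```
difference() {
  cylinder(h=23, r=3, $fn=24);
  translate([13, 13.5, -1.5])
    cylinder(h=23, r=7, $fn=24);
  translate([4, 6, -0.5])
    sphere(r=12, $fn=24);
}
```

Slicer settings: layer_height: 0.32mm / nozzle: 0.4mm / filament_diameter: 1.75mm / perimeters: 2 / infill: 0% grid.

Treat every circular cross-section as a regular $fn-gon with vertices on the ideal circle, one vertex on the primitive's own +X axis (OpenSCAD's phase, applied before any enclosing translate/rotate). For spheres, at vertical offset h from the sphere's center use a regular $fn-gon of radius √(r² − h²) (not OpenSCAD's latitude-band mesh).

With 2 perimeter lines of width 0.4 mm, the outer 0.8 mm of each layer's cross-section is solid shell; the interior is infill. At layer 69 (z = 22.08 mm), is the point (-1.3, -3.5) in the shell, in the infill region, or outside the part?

outside

At z = 22.08 mm: the r=3 cylinder contributes a regular 24-gon of circumradius 3; the cylinder at (13, 13.5) is absent (z outside [-1.5, 21.5]); the sphere at (4, 6) does not reach this height (|z−center|=22.580 > r=12); Taking the first minus the rest: none of the subtracted shapes is present at this height, so the r=3 cylinder is unchanged — 1 connected region. Overall, the cross-section is a single solid region. The nearest boundary edge runs (-1.50, -2.60)→(-0.78, -2.90); distance from the point to it = 0.76 mm. The point is not inside any of the regions above, so it lies outside the cross-section (0.76 mm from the nearest boundary).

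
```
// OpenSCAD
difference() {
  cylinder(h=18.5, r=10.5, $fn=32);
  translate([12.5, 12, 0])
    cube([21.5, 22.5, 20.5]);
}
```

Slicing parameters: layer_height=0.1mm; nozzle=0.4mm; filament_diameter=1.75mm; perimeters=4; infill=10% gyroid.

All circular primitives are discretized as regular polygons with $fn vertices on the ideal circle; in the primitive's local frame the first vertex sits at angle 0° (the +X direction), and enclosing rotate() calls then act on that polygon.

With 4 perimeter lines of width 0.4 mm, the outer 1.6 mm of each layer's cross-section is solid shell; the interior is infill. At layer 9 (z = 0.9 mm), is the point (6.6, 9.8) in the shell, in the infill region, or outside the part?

At z = 0.9 mm: the cylinder: section is a regular 32-gon, circumradius r=10.5; the 21.5×22.5 cube at (12.5, 12) contributes its full rectangle; After the difference (first − rest): starting from the r=10.5 cylinder, the 21.5×22.5 cube at (12.5, 12) misses the remaining region (no effect) — 1 connected region. Overall, the cross-section is a single solid region. The nearest boundary edge runs (4.02, 9.70)→(5.83, 8.73); distance from the point to it = 1.32 mm. The point is not inside any of the regions above, so it lies outside the cross-section (1.32 mm from the nearest boundary).

outside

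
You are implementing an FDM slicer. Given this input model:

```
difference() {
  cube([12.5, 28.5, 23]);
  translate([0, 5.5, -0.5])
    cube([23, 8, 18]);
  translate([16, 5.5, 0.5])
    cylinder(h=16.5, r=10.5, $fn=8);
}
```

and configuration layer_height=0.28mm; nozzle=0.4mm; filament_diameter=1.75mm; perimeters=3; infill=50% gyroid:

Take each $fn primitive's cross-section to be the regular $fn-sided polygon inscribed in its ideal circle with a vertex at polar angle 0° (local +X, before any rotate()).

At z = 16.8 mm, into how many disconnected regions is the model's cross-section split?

2

At z = 16.8 mm: the cube is present — its section is the full 12.5×28.5 rectangle; the 23×8 cube at (0, 5.5) contributes its full rectangle; the r=10.5 cylinder at (16, 5.5) contributes a regular 8-gon of circumradius 10.5; After the difference (first − rest): starting from the 12.5×28.5 cube, the 23×8 cube at (0, 5.5) partially overlaps it — only the 100.00 mm² overlap (of its 184.00 mm²) is removed, clipping the outline; the r=10.5 cylinder at (16, 5.5) partially overlaps it — only the 33.57 mm² overlap (of its 311.83 mm²) is removed, clipping the outline — 2 connected regions. The result has 2 disconnected regions.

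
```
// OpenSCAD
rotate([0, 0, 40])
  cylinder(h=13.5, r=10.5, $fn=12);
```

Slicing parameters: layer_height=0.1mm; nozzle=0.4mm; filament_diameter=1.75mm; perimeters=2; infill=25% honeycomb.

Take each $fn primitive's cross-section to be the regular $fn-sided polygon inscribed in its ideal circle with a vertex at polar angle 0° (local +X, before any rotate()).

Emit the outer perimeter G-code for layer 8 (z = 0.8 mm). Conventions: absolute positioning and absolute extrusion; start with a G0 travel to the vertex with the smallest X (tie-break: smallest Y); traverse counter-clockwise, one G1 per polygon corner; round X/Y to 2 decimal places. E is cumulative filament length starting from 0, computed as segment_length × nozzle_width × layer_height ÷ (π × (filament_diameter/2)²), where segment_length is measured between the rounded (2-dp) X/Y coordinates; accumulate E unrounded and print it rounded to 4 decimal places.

G0 X-10.34 Y-1.82 Z0.80
G1 X-8.04 Y-6.75 E0.0905
G1 X-3.59 Y-9.87 E0.1809
G1 X1.82 Y-10.34 E0.2712
G1 X6.75 Y-8.04 E0.3616
G1 X9.87 Y-3.59 E0.4520
G1 X10.34 Y1.82 E0.5423
G1 X8.04 Y6.75 E0.6328
G1 X3.59 Y9.87 E0.7232
G1 X-1.82 Y10.34 E0.8135
G1 X-6.75 Y8.04 E0.9039
G1 X-9.87 Y3.59 E0.9943
G1 X-10.34 Y-1.82 E1.0846

At z = 0.8 mm: the cylinder: section is a regular 12-gon, circumradius r=10.5; (whole slice rotated 40° about Z — lengths, areas and connectivity unchanged). The outline is a single polygon with 12 vertices. Extrusion per mm of travel: 0.4 × 0.1 / (π × 0.875²) = 0.016630. Accumulating E over each segment gives final E = 1.0846.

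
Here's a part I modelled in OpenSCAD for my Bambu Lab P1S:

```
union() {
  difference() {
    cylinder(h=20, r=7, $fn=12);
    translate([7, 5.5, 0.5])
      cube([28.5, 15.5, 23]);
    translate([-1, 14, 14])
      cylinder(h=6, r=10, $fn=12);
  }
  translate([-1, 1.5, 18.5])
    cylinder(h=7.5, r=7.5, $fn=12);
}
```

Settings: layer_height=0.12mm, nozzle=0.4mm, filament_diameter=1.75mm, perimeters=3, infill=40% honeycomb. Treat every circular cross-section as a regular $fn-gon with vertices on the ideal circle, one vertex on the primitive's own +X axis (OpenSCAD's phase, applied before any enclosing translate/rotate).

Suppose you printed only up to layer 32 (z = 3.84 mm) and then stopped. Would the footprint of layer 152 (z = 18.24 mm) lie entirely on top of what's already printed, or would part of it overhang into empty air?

Compare the two slices. At z = 3.84: the r=7 cylinder contributes a regular 12-gon of circumradius 7 (area = (12/2)·7.000²·sin(360°/12) = 147.00 mm²); the cube at (7, 5.5) (footprint 28.5×15.5) is included at this height (area 441.75 mm²); the cylinder at (-1, 14) is not intersected at this z (z outside [14, 20]); Subtracting the remaining from the first: starting from the r=7 cylinder (147.00 mm²), the 28.5×15.5 cube at (7, 5.5) misses the remaining region (no effect) — area = 147.00 mm²; the cylinder at (-1, 1.5) is not intersected at this z (z outside [18.5, 26]); Taking the union: only that combined region is present, so the union is just that shape — area = 147.00 mm². At z = 18.24: the r=7 cylinder gives a regular 12-gon of circumradius 7 (constant along its height) (area = (12/2)·7.000²·sin(360°/12) = 147.00 mm²); the cube at (7, 5.5) (footprint 28.5×15.5) is included at this height (area 441.75 mm²); the r=10 cylinder at (-1, 14) gives a regular 12-gon of circumradius 10 (constant along its height) (area = (12/2)·10.000²·sin(360°/12) = 300.00 mm²); Taking the first minus the rest: starting from the r=7 cylinder (147.00 mm²), the 28.5×15.5 cube at (7, 5.5) misses the remaining region (no effect); the r=10 cylinder at (-1, 14) partially overlaps it — only the 15.21 mm² overlap (of its 300.00 mm²) is removed, clipping the outline — area = 131.79 mm²; the cylinder at (-1, 1.5) is absent (z outside [18.5, 26]); Taking the union: only that combined region is present, so the union is just that shape — area = 131.79 mm². Checking containment: the cross-section at z = 18.24 is a subset of the cross-section at z = 3.84.

entirely on top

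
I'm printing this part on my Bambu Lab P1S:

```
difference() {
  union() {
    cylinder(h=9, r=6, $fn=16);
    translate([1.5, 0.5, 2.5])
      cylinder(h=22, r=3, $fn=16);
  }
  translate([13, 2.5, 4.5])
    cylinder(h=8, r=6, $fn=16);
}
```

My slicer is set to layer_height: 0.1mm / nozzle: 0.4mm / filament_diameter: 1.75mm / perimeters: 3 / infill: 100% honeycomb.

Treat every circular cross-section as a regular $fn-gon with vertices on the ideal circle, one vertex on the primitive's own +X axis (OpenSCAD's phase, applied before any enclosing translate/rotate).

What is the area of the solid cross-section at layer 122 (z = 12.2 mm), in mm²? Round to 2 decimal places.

At z = 12.2 mm: the cylinder is not intersected at this z (z outside [0, 9]); the cylinder at (1.5, 0.5): section is a regular 16-gon, circumradius r=3 (area = (16/2)·3.000²·sin(360°/16) = 27.55 mm²); Merging all regions: only the r=3 cylinder at (1.5, 0.5) is present, so the union is just that shape — area = 27.55 mm²; the r=6 cylinder at (13, 2.5) gives a regular 16-gon of circumradius 6 (constant along its height) (area = (16/2)·6.000²·sin(360°/16) = 110.21 mm²); After the difference (first − rest): starting from the result so far (27.55 mm²), the r=6 cylinder at (13, 2.5) misses the remaining region (no effect) — area = 27.55 mm². Overall, the cross-section is a single solid region. Net area = 27.55 mm².

27.55 mm²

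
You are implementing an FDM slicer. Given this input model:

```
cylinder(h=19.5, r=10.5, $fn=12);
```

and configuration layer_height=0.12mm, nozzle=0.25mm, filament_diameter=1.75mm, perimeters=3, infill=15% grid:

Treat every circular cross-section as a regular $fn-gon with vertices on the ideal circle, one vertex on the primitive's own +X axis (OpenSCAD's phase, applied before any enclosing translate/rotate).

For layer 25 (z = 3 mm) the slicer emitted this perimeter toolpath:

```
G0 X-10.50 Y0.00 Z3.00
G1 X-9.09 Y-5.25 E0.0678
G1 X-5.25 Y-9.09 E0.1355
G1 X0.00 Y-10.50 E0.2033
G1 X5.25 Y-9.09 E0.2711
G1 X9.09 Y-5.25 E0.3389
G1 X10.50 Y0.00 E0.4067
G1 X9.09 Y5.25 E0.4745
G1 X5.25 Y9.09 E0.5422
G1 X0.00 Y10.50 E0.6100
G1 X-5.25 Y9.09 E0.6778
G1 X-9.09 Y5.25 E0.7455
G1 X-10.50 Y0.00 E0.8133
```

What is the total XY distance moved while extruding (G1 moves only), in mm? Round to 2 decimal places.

65.21 mm

Sum the Euclidean lengths of each G1 segment: total = 65.21 mm.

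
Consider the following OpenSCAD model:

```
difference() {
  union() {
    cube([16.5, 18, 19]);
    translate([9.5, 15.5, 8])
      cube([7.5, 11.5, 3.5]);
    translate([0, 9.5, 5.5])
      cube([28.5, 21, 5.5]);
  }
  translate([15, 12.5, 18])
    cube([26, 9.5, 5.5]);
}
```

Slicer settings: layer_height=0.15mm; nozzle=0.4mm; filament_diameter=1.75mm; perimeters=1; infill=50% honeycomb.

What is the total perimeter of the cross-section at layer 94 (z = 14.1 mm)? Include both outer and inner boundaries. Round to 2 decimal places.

69.00 mm

At z = 14.1 mm: the cube (footprint 16.5×18) is included at this height (perimeter 69.00 mm); the cube at (9.5, 15.5) is not intersected at this z (z outside [8, 11.5]); the cube at (0, 9.5) does not reach this height (z outside [5.5, 11]); Taking the union: only the 16.5×18 cube is present, so the union is just that shape — boundary = 69.00 mm; the cube at (15, 12.5) is absent (z outside [18, 23.5]); Subtracting the remaining from the first: none of the subtracted shapes is present at this height, so the result so far is unchanged — boundary = 69.00 mm. Overall, the cross-section is a single solid region. Total boundary length (outer) = 69.00 mm.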